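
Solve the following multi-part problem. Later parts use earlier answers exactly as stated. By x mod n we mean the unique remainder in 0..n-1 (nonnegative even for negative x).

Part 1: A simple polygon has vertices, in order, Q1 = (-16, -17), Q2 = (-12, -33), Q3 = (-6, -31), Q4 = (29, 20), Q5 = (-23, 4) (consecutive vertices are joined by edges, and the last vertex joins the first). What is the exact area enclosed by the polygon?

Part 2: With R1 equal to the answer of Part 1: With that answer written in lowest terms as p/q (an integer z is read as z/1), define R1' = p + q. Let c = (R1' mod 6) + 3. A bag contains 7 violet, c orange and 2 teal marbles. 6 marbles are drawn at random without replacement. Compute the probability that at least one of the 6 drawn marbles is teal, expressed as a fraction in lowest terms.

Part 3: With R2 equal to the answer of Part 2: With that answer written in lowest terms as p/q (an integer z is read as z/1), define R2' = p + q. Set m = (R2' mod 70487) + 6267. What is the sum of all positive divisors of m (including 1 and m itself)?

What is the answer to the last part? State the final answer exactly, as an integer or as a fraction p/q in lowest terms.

Part 1: cross terms: (-16*-33 - -12*-17)=324, (-12*-31 - -6*-33)=174, (-6*20 - 29*-31)=779, (29*4 - -23*20)=576, (-23*-17 - -16*4)=455; twice the area = |2308| = 2308; area = 1154; answer 1154
Part 2: R1 = 1154; threaded value p + q = 1155; c = 6; total draws C(15,6) = 5005; complement C(13,6) = 1716; favorable 5005 - 1716 = 3289; P = 23/35; answer 23/35
Part 3: R2 = 23/35; threaded value p + q = 58; m = 6325; 6325 = 5^2 * 11 * 23; sigma = (1 + 5 + 25) * (1 + 11) * (1 + 23) = 31 * 12 * 24 = 8928; answer 8928

8928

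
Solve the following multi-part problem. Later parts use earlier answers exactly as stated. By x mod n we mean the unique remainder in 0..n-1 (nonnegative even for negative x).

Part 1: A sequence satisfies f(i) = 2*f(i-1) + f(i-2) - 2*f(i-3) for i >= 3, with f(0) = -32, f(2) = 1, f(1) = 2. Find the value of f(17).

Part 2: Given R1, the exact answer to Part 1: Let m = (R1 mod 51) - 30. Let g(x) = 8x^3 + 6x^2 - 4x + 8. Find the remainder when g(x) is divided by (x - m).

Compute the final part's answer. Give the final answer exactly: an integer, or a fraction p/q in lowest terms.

Part 1: f(3) = 2*(1) + 1*(2) - 2*(-32) = 68; iterating: f(3)=68, f(4)=133, f(5)=332, f(6)=661, f(7)=1388, f(8)=2773, f(9)=5612, f(10)=11221, f(11)=22508, f(12)=45013, f(13)=90092, f(14)=180181, f(15)=360428, f(16)=720853, f(17)=1441772; answer 1441772
Part 2: R1 = 1441772; m = -28; remainder = value at the root: 8*(-28)^3 + 6*(-28)^2 - 4*(-28)^1 + 8 = (-175616) + (4704) + (112) + (8) = -170792; answer -170792

-170792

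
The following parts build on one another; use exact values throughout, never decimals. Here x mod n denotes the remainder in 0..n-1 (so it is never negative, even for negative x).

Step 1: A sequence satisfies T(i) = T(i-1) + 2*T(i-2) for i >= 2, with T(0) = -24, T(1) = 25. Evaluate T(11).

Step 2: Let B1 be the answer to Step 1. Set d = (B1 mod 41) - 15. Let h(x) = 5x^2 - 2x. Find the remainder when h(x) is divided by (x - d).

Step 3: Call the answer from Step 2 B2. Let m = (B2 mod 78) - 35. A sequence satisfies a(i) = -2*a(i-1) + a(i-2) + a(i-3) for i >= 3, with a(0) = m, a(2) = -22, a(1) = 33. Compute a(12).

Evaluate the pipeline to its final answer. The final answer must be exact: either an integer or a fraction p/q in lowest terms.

-128249

Step 1: T(2) = 1*(25) + 2*(-24) = -23; iterating: T(2)=-23, T(3)=27, T(4)=-19, T(5)=35, T(6)=-3, T(7)=67, T(8)=61, T(9)=195, T(10)=317, T(11)=707; answer 707
Step 2: B1 = 707; d = -5; remainder = value at the root: 5*(-5)^2 - 2*(-5)^1 = (125) + (10) = 135; answer 135
Step 3: B2 = 135; m = 22; a(3) = -2*(-22) + 1*(33) + 1*(22) = 99; iterating: a(3)=99, a(4)=-187, a(5)=451, a(6)=-990, a(7)=2244, a(8)=-5027, a(9)=11308, a(10)=-25399, a(11)=57079, a(12)=-128249; answer -128249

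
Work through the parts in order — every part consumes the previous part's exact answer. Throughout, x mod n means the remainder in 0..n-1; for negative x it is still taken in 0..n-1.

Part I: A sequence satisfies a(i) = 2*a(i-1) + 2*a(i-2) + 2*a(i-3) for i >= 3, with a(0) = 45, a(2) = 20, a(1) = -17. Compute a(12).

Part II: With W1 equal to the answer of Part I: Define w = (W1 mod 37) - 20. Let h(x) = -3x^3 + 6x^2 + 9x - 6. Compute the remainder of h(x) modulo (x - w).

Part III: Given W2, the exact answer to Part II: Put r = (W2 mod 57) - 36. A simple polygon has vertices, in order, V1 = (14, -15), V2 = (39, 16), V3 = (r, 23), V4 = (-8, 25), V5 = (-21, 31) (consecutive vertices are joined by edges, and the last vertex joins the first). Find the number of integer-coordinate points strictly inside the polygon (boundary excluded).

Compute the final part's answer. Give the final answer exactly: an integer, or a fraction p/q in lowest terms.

Part I: a(3) = 2*(20) + 2*(-17) + 2*(45) = 96; iterating: a(3)=96, a(4)=198, a(5)=628, a(6)=1844, a(7)=5340, a(8)=15624, a(9)=45616, a(10)=133160, a(11)=388800, a(12)=1135152; answer 1135152
Part II: W1 = 1135152; w = 9; remainder = value at the root: -3*(9)^3 + 6*(9)^2 + 9*(9)^1 - 6 = (-2187) + (486) + (81) + (-6) = -1626; answer -1626
Part III: W2 = -1626; r = -9; cross terms: (14*16 - 39*-15)=809, (39*23 - -9*16)=1041, (-9*25 - -8*23)=-41, (-8*31 - -21*25)=277, (-21*-15 - 14*31)=-119; twice the area = |1967| = 1967; area = 1967/2; boundary points = 1 + 1 + 1 + 1 + 1 = 5; strictly interior points = area - boundary/2 + 1 = 982; answer 982

982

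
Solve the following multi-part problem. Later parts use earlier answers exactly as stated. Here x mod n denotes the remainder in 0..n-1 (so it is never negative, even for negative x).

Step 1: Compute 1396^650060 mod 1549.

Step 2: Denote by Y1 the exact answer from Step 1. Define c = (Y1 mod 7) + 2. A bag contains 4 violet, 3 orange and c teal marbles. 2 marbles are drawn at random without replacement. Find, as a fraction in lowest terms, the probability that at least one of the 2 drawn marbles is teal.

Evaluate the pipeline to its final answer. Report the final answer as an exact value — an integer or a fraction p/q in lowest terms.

4/5

Step 1: squarings mod 1549: 1396^1=1396, 1396^2=174, 1396^4=845, 1396^8=1485, 1396^16=998, 1396^32=1546, 1396^64=9, 1396^128=81, 1396^256=365, 1396^512=11, 1396^1024=121, 1396^2048=700, 1396^4096=516, 1396^8192=1377, 1396^16384=153, 1396^32768=174, 1396^65536=845, 1396^131072=1485, 1396^262144=998, 1396^524288=1546; 1396^650060 = 1396^4 * 1396^8 * 1396^64 * 1396^256 * 1396^512 * 1396^2048 * 1396^8192 * 1396^16384 * 1396^32768 * 1396^65536 * 1396^524288 = 1147 (mod 1549); answer 1147
Step 2: Y1 = 1147; c = 8; total draws C(15,2) = 105; complement C(7,2) = 21; favorable 105 - 21 = 84; P = 4/5; answer 4/5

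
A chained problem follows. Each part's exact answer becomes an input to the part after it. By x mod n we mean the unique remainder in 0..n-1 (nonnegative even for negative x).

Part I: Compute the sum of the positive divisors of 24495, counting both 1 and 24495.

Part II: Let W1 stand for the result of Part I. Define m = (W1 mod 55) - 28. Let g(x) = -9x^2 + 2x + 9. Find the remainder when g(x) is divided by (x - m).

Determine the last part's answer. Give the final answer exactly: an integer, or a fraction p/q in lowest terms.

Part I: 24495 = 3 * 5 * 23 * 71; sigma = (1 + 3) * (1 + 5) * (1 + 23) * (1 + 71) = 4 * 6 * 24 * 72 = 41472; answer 41472
Part II: W1 = 41472; m = -26; remainder = value at the root: -9*(-26)^2 + 2*(-26)^1 + 9 = (-6084) + (-52) + (9) = -6127; answer -6127

-6127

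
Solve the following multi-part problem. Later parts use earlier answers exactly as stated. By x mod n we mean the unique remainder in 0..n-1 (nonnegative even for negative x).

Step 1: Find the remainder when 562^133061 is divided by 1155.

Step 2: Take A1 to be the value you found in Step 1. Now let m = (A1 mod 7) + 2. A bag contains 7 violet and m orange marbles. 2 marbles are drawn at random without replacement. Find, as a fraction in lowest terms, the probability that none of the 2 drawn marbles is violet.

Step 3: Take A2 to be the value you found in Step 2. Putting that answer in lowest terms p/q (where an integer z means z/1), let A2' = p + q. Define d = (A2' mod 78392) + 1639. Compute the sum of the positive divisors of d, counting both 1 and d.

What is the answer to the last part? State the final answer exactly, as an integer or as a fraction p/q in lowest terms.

3024

Step 1: squarings mod 1155: 562^1=562, 562^2=529, 562^4=331, 562^8=991, 562^16=331, 562^32=991, 562^64=331, 562^128=991, 562^256=331, 562^512=991, 562^1024=331, 562^2048=991, 562^4096=331, 562^8192=991, 562^16384=331, 562^32768=991, 562^65536=331, 562^131072=991; 562^133061 = 562^1 * 562^4 * 562^64 * 562^128 * 562^256 * 562^512 * 562^1024 * 562^131072 = 67 (mod 1155); answer 67
Step 2: A1 = 67; m = 6; total draws C(13,2) = 78; favorable C(6,2) = 15; P = 5/26; answer 5/26
Step 3: A2 = 5/26; threaded value p + q = 31; d = 1670; 1670 = 2 * 5 * 167; sigma = (1 + 2) * (1 + 5) * (1 + 167) = 3 * 6 * 168 = 3024; answer 3024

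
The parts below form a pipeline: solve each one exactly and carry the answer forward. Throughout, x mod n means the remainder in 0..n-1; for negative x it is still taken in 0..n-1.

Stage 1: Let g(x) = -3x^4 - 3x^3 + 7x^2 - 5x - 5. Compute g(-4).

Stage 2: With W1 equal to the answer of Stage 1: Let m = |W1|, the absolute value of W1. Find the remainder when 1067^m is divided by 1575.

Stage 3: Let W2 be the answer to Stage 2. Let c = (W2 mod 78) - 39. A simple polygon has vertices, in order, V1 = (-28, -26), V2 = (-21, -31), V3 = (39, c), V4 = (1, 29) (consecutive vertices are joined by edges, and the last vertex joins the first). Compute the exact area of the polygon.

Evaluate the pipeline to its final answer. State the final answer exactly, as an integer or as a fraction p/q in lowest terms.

1636

Stage 1: -3*(-4)^4 - 3*(-4)^3 + 7*(-4)^2 - 5*(-4)^1 - 5 = (-768) + (192) + (112) + (20) + (-5) = -449; answer -449
Stage 2: W1 = -449; m = 449; squarings mod 1575: 1067^1=1067, 1067^2=1339, 1067^4=571, 1067^8=16, 1067^16=256, 1067^32=961, 1067^64=571, 1067^128=16, 1067^256=256; 1067^449 = 1067^1 * 1067^64 * 1067^128 * 1067^256 = 47 (mod 1575); answer 47
Stage 3: W2 = 47; c = 8; cross terms: (-28*-31 - -21*-26)=322, (-21*8 - 39*-31)=1041, (39*29 - 1*8)=1123, (1*-26 - -28*29)=786; twice the area = |3272| = 3272; area = 1636; answer 1636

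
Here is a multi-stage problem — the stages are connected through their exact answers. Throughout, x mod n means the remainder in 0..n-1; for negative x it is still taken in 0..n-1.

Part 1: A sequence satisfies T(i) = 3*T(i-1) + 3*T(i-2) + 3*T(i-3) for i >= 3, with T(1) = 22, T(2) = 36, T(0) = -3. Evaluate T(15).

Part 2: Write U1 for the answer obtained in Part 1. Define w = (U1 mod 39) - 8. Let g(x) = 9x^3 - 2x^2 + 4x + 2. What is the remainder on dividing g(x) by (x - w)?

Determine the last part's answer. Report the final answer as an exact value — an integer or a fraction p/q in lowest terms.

Part 1: T(3) = 3*(36) + 3*(22) + 3*(-3) = 165; iterating: T(3)=165, T(4)=669, T(5)=2610, T(6)=10332, T(7)=40833, T(8)=161325, T(9)=637470, T(10)=2518884, T(11)=9953037, T(12)=39328173, T(13)=155400282, T(14)=614044476, T(15)=2426318793; answer 2426318793
Part 2: U1 = 2426318793; w = 7; remainder = value at the root: 9*(7)^3 - 2*(7)^2 + 4*(7)^1 + 2 = (3087) + (-98) + (28) + (2) = 3019; answer 3019

3019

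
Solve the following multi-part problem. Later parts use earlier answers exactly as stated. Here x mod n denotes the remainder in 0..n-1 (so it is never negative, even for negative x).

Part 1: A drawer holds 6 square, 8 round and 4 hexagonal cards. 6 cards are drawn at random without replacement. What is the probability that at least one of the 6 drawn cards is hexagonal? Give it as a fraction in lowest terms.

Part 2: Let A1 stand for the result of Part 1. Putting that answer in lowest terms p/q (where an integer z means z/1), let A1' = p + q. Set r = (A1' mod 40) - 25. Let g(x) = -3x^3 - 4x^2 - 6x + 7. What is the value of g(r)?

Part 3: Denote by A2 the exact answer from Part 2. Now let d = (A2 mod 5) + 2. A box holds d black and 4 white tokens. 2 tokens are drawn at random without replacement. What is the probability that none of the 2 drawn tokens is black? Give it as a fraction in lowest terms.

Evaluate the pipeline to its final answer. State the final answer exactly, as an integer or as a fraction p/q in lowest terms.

3/14

Part 1: total draws C(18,6) = 18564; complement C(14,6) = 3003; favorable 18564 - 3003 = 15561; P = 57/68; answer 57/68
Part 2: A1 = 57/68; threaded value p + q = 125; r = -20; -3*(-20)^3 - 4*(-20)^2 - 6*(-20)^1 + 7 = (24000) + (-1600) + (120) + (7) = 22527; answer 22527
Part 3: A2 = 22527; d = 4; total draws C(8,2) = 28; favorable C(4,2) = 6; P = 3/14; answer 3/14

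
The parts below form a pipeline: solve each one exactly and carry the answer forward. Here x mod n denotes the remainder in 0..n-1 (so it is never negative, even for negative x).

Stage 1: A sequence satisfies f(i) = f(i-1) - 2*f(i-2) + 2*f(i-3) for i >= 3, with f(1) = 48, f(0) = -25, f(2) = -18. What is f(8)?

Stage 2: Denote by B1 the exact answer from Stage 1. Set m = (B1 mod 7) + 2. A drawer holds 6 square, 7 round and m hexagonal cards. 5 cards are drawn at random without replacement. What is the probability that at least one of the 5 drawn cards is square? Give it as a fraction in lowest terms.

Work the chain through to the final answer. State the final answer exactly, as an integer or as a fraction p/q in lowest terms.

Stage 1: f(3) = 1*(-18) - 2*(48) + 2*(-25) = -164; iterating: f(3)=-164, f(4)=-32, f(5)=260, f(6)=-4, f(7)=-588, f(8)=-60; answer -60
Stage 2: B1 = -60; m = 5; total draws C(18,5) = 8568; complement C(12,5) = 792; favorable 8568 - 792 = 7776; P = 108/119; answer 108/119

108/119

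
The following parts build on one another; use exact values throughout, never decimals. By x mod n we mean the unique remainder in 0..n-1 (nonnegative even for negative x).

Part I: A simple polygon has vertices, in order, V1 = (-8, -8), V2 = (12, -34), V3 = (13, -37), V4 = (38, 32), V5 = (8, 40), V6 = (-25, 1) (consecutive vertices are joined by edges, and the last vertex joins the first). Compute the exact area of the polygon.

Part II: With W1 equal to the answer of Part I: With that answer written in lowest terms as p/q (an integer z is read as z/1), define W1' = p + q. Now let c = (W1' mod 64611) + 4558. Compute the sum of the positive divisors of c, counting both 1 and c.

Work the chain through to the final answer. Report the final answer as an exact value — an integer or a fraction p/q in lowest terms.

Part I: cross terms: (-8*-34 - 12*-8)=368, (12*-37 - 13*-34)=-2, (13*32 - 38*-37)=1822, (38*40 - 8*32)=1264, (8*1 - -25*40)=1008, (-25*-8 - -8*1)=208; twice the area = |4668| = 4668; area = 2334; answer 2334
Part II: W1 = 2334; threaded value p + q = 2335; c = 6893; 6893 = 61 * 113; sigma = (1 + 61) * (1 + 113) = 62 * 114 = 7068; answer 7068

7068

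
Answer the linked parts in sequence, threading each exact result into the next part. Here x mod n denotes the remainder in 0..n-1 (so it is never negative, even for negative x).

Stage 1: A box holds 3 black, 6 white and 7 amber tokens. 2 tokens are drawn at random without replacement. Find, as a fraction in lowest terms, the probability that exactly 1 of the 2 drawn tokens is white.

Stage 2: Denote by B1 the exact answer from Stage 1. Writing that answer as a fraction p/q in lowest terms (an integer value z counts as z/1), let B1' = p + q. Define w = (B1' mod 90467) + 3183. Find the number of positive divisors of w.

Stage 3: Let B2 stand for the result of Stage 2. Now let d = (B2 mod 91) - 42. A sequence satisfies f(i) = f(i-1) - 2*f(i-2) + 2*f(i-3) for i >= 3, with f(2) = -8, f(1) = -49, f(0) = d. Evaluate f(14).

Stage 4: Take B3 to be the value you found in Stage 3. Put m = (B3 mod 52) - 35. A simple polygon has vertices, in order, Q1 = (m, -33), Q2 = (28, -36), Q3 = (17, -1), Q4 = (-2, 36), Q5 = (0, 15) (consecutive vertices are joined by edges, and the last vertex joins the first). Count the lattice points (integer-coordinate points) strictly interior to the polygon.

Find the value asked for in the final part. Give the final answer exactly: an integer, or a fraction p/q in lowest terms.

1424

Stage 1: total draws C(16,2) = 120; favorable C(6,1)*C(10,1) = 60; P = 1/2; answer 1/2
Stage 2: B1 = 1/2; threaded value p + q = 3; w = 3186; 3186 = 2 * 3^3 * 59; number of divisors = (1+1) * (3+1) * (1+1) = 16; answer 16
Stage 3: B2 = 16; d = -26; f(3) = 1*(-8) - 2*(-49) + 2*(-26) = 38; iterating: f(3)=38, f(4)=-44, f(5)=-136, f(6)=28, f(7)=212, f(8)=-116, f(9)=-484, f(10)=172, f(11)=908, f(12)=-404, f(13)=-1876, f(14)=748; answer 748
Stage 4: B3 = 748; m = -15; cross terms: (-15*-36 - 28*-33)=1464, (28*-1 - 17*-36)=584, (17*36 - -2*-1)=610, (-2*15 - 0*36)=-30, (0*-33 - -15*15)=225; twice the area = |2853| = 2853; area = 2853/2; boundary points = 1 + 1 + 1 + 1 + 3 = 7; strictly interior points = area - boundary/2 + 1 = 1424; answer 1424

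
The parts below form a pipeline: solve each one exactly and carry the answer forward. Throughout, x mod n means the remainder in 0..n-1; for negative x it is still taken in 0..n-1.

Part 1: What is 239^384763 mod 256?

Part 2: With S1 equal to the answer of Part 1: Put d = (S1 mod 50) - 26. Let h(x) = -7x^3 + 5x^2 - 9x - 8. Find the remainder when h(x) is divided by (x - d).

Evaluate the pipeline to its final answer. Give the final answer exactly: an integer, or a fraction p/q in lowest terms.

-179

Part 1: squarings mod 256: 239^1=239, 239^2=33, 239^4=65, 239^8=129, 239^16=1, 239^32=1, 239^64=1, 239^128=1, 239^256=1, 239^512=1, 239^1024=1, 239^2048=1, 239^4096=1, 239^8192=1, 239^16384=1, 239^32768=1, 239^65536=1, 239^131072=1, 239^262144=1; 239^384763 = 239^1 * 239^2 * 239^8 * 239^16 * 239^32 * 239^64 * 239^128 * 239^512 * 239^1024 * 239^2048 * 239^4096 * 239^16384 * 239^32768 * 239^65536 * 239^262144 = 79 (mod 256); answer 79
Part 2: S1 = 79; d = 3; remainder = value at the root: -7*(3)^3 + 5*(3)^2 - 9*(3)^1 - 8 = (-189) + (45) + (-27) + (-8) = -179; answer -179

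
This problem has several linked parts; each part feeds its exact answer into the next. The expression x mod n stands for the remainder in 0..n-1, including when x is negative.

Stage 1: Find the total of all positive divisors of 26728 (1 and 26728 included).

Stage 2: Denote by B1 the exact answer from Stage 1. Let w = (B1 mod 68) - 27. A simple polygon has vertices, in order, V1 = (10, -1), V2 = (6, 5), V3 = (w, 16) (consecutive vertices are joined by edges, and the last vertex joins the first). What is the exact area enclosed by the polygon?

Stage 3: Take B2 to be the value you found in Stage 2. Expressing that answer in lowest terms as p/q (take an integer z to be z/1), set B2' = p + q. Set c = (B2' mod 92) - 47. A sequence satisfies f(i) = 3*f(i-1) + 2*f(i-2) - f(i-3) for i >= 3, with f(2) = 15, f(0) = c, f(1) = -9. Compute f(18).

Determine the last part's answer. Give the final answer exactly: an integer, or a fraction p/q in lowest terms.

491493165

Stage 1: 26728 = 2^3 * 13 * 257; sigma = (1 + 2 + 4 + 8) * (1 + 13) * (1 + 257) = 15 * 14 * 258 = 54180; answer 54180
Stage 2: B1 = 54180; w = 25; cross terms: (10*5 - 6*-1)=56, (6*16 - 25*5)=-29, (25*-1 - 10*16)=-185; twice the area = |-158| = 158; area = 79; answer 79
Stage 3: B2 = 79; threaded value p + q = 80; c = 33; f(3) = 3*(15) + 2*(-9) - 1*(33) = -6; iterating: f(3)=-6, f(4)=21, f(5)=36, f(6)=156, f(7)=519, f(8)=1833, f(9)=6381, f(10)=22290, f(11)=77799, f(12)=271596, f(13)=948096, f(14)=3309681, f(15)=11553639, f(16)=40332183, f(17)=140794146, f(18)=491493165; answer 491493165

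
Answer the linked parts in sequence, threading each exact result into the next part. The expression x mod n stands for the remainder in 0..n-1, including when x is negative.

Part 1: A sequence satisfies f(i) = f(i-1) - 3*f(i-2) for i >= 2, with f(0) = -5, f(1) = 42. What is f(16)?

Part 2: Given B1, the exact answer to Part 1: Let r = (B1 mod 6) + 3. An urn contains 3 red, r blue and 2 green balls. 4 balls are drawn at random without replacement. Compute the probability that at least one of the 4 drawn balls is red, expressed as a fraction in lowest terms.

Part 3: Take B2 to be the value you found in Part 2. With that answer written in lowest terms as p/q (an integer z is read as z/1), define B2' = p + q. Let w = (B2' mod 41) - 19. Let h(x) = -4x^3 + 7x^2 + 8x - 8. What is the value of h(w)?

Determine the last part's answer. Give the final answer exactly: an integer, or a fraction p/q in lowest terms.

Part 1: f(2) = 1*(42) - 3*(-5) = 57; iterating: f(2)=57, f(3)=-69, f(4)=-240, f(5)=-33, f(6)=687, f(7)=786, f(8)=-1275, f(9)=-3633, f(10)=192, f(11)=11091, f(12)=10515, f(13)=-22758, f(14)=-54303, f(15)=13971, f(16)=176880; answer 176880
Part 2: B1 = 176880; r = 3; total draws C(8,4) = 70; complement C(5,4) = 5; favorable 70 - 5 = 65; P = 13/14; answer 13/14
Part 3: B2 = 13/14; threaded value p + q = 27; w = 8; -4*(8)^3 + 7*(8)^2 + 8*(8)^1 - 8 = (-2048) + (448) + (64) + (-8) = -1544; answer -1544

-1544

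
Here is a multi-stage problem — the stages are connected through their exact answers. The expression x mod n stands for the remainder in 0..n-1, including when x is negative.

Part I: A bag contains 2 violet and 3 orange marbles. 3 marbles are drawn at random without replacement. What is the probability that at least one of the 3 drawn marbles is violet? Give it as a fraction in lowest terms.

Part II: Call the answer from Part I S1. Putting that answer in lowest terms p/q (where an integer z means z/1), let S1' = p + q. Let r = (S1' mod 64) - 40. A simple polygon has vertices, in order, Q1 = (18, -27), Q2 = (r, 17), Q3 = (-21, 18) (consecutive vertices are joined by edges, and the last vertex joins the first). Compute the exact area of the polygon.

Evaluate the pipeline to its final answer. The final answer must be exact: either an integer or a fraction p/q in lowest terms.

39/2

Part I: total draws C(5,3) = 10; complement C(3,3) = 1; favorable 10 - 1 = 9; P = 9/10; answer 9/10
Part II: S1 = 9/10; threaded value p + q = 19; r = -21; cross terms: (18*17 - -21*-27)=-261, (-21*18 - -21*17)=-21, (-21*-27 - 18*18)=243; twice the area = |-39| = 39; area = 39/2; answer 39/2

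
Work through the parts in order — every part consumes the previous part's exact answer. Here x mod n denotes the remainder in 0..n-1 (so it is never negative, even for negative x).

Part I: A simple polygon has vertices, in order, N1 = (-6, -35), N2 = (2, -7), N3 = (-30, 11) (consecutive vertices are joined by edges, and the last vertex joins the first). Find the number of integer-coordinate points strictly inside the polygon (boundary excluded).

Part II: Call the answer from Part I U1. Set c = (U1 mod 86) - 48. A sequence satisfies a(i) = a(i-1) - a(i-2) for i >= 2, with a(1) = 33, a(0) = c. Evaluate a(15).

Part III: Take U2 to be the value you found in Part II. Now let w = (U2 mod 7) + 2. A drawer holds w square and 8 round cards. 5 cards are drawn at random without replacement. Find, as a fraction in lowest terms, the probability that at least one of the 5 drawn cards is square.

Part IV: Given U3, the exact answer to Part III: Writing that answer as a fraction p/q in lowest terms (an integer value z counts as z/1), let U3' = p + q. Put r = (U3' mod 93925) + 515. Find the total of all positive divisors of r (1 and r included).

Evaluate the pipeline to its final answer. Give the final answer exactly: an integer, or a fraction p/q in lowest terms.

2688

Part I: cross terms: (-6*-7 - 2*-35)=112, (2*11 - -30*-7)=-188, (-30*-35 - -6*11)=1116; twice the area = |1040| = 1040; area = 520; boundary points = 4 + 2 + 2 = 8; strictly interior points = area - boundary/2 + 1 = 517; answer 517
Part II: U1 = 517; c = -47; a(2) = 1*(33) - 1*(-47) = 80; iterating: a(2)=80, a(3)=47, a(4)=-33, a(5)=-80, a(6)=-47, a(7)=33, a(8)=80, a(9)=47, a(10)=-33, a(11)=-80, a(12)=-47, a(13)=33, a(14)=80, a(15)=47; answer 47
Part III: U2 = 47; w = 7; total draws C(15,5) = 3003; complement C(8,5) = 56; favorable 3003 - 56 = 2947; P = 421/429; answer 421/429
Part IV: U3 = 421/429; threaded value p + q = 850; r = 1365; 1365 = 3 * 5 * 7 * 13; sigma = (1 + 3) * (1 + 5) * (1 + 7) * (1 + 13) = 4 * 6 * 8 * 14 = 2688; answer 2688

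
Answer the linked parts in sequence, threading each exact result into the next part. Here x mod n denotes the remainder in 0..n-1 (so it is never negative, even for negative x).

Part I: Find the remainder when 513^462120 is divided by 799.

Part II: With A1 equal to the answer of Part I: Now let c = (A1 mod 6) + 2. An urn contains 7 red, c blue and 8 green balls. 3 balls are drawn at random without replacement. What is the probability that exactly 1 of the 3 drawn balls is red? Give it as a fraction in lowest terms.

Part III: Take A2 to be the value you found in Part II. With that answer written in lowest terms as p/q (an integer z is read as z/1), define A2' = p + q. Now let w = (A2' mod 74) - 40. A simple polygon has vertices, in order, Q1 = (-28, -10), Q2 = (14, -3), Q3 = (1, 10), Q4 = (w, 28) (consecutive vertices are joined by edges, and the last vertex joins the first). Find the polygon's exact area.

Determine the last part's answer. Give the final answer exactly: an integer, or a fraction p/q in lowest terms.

Part I: squarings mod 799: 513^1=513, 513^2=298, 513^4=115, 513^8=441, 513^16=324, 513^32=307, 513^64=766, 513^128=290, 513^256=205, 513^512=477, 513^1024=613, 513^2048=239, 513^4096=392, 513^8192=256, 513^16384=18, 513^32768=324, 513^65536=307, 513^131072=766, 513^262144=290; 513^462120 = 513^8 * 513^32 * 513^256 * 513^1024 * 513^2048 * 513^65536 * 513^131072 * 513^262144 = 679 (mod 799); answer 679
Part II: A1 = 679; c = 3; total draws C(18,3) = 816; favorable C(7,1)*C(11,2) = 385; P = 385/816; answer 385/816
Part III: A2 = 385/816; threaded value p + q = 1201; w = -23; cross terms: (-28*-3 - 14*-10)=224, (14*10 - 1*-3)=143, (1*28 - -23*10)=258, (-23*-10 - -28*28)=1014; twice the area = |1639| = 1639; area = 1639/2; answer 1639/2

1639/2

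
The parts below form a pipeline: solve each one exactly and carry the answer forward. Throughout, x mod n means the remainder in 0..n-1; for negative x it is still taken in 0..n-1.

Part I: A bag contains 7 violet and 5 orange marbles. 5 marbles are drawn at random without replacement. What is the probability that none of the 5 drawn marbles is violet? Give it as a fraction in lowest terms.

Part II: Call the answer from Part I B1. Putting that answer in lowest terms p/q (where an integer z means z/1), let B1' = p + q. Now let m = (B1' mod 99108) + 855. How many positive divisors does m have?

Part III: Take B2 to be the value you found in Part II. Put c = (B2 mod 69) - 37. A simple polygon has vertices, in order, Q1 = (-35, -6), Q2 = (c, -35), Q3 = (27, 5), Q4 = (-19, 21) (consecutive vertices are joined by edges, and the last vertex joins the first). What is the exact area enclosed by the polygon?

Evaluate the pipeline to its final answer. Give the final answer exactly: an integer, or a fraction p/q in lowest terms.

1692

Part I: total draws C(12,5) = 792; favorable C(5,5) = 1; P = 1/792; answer 1/792
Part II: B1 = 1/792; threaded value p + q = 793; m = 1648; 1648 = 2^4 * 103; number of divisors = (4+1) * (1+1) = 10; answer 10
Part III: B2 = 10; c = -27; cross terms: (-35*-35 - -27*-6)=1063, (-27*5 - 27*-35)=810, (27*21 - -19*5)=662, (-19*-6 - -35*21)=849; twice the area = |3384| = 3384; area = 1692; answer 1692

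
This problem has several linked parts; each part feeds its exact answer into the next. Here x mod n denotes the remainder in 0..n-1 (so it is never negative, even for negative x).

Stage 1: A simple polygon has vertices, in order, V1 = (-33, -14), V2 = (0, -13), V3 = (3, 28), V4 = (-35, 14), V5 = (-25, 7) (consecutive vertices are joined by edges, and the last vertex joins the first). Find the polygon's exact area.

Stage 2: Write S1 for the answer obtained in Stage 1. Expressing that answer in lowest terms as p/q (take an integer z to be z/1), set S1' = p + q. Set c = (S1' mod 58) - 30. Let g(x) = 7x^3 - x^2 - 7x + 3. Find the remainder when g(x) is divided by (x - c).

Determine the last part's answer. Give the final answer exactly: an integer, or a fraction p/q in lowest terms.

23298

Stage 1: cross terms: (-33*-13 - 0*-14)=429, (0*28 - 3*-13)=39, (3*14 - -35*28)=1022, (-35*7 - -25*14)=105, (-25*-14 - -33*7)=581; twice the area = |2176| = 2176; area = 1088; answer 1088
Stage 2: S1 = 1088; threaded value p + q = 1089; c = 15; remainder = value at the root: 7*(15)^3 - 1*(15)^2 - 7*(15)^1 + 3 = (23625) + (-225) + (-105) + (3) = 23298; answer 23298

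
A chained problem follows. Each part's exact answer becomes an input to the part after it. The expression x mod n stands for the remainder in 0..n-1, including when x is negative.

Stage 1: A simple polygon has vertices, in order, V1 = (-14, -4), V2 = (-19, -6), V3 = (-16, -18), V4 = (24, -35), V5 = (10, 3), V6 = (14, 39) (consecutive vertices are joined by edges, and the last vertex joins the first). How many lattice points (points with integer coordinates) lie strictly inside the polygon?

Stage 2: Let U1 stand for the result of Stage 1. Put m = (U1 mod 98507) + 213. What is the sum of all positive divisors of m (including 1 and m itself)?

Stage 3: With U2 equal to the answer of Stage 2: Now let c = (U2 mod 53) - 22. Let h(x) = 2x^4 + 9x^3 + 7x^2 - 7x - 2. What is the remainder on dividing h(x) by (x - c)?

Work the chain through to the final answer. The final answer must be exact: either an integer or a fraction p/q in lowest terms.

Stage 1: cross terms: (-14*-6 - -19*-4)=8, (-19*-18 - -16*-6)=246, (-16*-35 - 24*-18)=992, (24*3 - 10*-35)=422, (10*39 - 14*3)=348, (14*-4 - -14*39)=490; twice the area = |2506| = 2506; area = 1253; boundary points = 1 + 3 + 1 + 2 + 4 + 1 = 12; strictly interior points = area - boundary/2 + 1 = 1248; answer 1248
Stage 2: U1 = 1248; m = 1461; 1461 = 3 * 487; sigma = (1 + 3) * (1 + 487) = 4 * 488 = 1952; answer 1952
Stage 3: U2 = 1952; c = 22; remainder = value at the root: 2*(22)^4 + 9*(22)^3 + 7*(22)^2 - 7*(22)^1 - 2 = (468512) + (95832) + (3388) + (-154) + (-2) = 567576; answer 567576

567576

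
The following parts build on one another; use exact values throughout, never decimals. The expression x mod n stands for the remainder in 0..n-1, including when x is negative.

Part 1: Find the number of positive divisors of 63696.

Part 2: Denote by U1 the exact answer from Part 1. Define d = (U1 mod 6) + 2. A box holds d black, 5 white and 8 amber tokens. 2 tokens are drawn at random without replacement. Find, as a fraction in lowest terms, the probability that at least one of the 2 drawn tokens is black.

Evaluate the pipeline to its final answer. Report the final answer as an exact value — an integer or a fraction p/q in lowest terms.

Part 1: 63696 = 2^4 * 3 * 1327; number of divisors = (4+1) * (1+1) * (1+1) = 20; answer 20
Part 2: U1 = 20; d = 4; total draws C(17,2) = 136; complement C(13,2) = 78; favorable 136 - 78 = 58; P = 29/68; answer 29/68

29/68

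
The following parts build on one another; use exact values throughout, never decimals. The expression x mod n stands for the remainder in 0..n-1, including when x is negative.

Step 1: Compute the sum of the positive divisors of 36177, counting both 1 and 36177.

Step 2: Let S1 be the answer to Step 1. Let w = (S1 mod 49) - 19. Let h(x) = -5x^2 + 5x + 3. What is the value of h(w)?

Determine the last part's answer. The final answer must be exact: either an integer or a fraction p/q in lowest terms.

Step 1: 36177 = 3 * 31 * 389; sigma = (1 + 3) * (1 + 31) * (1 + 389) = 4 * 32 * 390 = 49920; answer 49920
Step 2: S1 = 49920; w = 19; -5*(19)^2 + 5*(19)^1 + 3 = (-1805) + (95) + (3) = -1707; answer -1707

-1707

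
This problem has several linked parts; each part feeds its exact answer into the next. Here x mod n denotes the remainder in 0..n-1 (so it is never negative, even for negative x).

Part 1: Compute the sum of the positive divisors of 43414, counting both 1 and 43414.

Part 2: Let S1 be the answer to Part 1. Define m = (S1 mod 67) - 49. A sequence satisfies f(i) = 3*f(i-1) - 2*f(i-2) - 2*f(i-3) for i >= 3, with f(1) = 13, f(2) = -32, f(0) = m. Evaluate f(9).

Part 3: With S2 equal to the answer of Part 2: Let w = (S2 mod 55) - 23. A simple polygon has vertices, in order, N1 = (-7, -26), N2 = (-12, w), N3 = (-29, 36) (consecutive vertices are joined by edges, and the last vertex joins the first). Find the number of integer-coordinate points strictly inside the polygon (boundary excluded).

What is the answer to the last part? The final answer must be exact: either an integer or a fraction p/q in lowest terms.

282

Part 1: 43414 = 2 * 7^2 * 443; sigma = (1 + 2) * (1 + 7 + 49) * (1 + 443) = 3 * 57 * 444 = 75924; answer 75924
Part 2: S1 = 75924; m = -36; f(3) = 3*(-32) - 2*(13) - 2*(-36) = -50; iterating: f(3)=-50, f(4)=-112, f(5)=-172, f(6)=-192, f(7)=-8, f(8)=704, f(9)=2512; answer 2512
Part 3: S2 = 2512; w = 14; cross terms: (-7*14 - -12*-26)=-410, (-12*36 - -29*14)=-26, (-29*-26 - -7*36)=1006; twice the area = |570| = 570; area = 285; boundary points = 5 + 1 + 2 = 8; strictly interior points = area - boundary/2 + 1 = 282; answer 282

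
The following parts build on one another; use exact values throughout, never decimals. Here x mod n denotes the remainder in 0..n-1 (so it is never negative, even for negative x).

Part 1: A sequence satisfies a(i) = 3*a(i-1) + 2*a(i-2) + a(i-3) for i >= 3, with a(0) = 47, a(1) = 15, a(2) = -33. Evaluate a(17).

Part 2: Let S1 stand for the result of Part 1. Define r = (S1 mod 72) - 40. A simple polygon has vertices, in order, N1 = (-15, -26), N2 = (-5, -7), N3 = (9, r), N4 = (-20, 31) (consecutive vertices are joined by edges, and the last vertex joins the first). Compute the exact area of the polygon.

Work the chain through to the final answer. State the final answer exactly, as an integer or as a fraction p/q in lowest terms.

Part 1: a(3) = 3*(-33) + 2*(15) + 1*(47) = -22; iterating: a(3)=-22, a(4)=-117, a(5)=-428, a(6)=-1540, a(7)=-5593, a(8)=-20287, a(9)=-73587, a(10)=-266928, a(11)=-968245, a(12)=-3512178, a(13)=-12739952, a(14)=-46212457, a(15)=-167629453, a(16)=-608053225, a(17)=-2205631038; answer -2205631038
Part 2: S1 = -2205631038; r = 2; cross terms: (-15*-7 - -5*-26)=-25, (-5*2 - 9*-7)=53, (9*31 - -20*2)=319, (-20*-26 - -15*31)=985; twice the area = |1332| = 1332; area = 666; answer 666

666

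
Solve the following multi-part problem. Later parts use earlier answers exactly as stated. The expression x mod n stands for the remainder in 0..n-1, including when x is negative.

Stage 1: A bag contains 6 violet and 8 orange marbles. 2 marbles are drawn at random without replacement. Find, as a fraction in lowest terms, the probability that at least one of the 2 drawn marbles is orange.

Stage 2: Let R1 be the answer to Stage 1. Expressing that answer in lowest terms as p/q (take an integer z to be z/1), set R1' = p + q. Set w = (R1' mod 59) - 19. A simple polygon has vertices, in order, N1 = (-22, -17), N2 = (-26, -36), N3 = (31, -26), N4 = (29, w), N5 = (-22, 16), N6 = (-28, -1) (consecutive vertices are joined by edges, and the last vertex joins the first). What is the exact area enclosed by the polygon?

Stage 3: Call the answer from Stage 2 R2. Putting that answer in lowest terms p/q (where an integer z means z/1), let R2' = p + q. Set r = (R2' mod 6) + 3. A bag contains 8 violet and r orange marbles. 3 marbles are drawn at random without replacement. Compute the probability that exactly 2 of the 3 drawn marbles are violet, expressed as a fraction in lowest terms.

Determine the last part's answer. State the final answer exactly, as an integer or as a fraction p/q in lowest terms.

28/65

Stage 1: total draws C(14,2) = 91; complement C(6,2) = 15; favorable 91 - 15 = 76; P = 76/91; answer 76/91
Stage 2: R1 = 76/91; threaded value p + q = 167; w = 30; cross terms: (-22*-36 - -26*-17)=350, (-26*-26 - 31*-36)=1792, (31*30 - 29*-26)=1684, (29*16 - -22*30)=1124, (-22*-1 - -28*16)=470, (-28*-17 - -22*-1)=454; twice the area = |5874| = 5874; area = 2937; answer 2937
Stage 3: R2 = 2937; threaded value p + q = 2938; r = 7; total draws C(15,3) = 455; favorable C(8,2)*C(7,1) = 196; P = 28/65; answer 28/65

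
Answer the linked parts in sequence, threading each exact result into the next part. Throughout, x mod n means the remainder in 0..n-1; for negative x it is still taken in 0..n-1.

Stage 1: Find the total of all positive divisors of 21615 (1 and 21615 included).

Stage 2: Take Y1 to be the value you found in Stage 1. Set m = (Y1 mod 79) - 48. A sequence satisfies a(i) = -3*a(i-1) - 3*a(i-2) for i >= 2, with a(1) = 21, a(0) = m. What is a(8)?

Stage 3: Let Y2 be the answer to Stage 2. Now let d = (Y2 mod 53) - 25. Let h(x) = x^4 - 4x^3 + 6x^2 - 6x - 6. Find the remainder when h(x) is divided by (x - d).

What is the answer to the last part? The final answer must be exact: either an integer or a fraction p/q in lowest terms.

20703

Stage 1: 21615 = 3 * 5 * 11 * 131; sigma = (1 + 3) * (1 + 5) * (1 + 11) * (1 + 131) = 4 * 6 * 12 * 132 = 38016; answer 38016
Stage 2: Y1 = 38016; m = -31; a(2) = -3*(21) - 3*(-31) = 30; iterating: a(2)=30, a(3)=-153, a(4)=369, a(5)=-648, a(6)=837, a(7)=-567, a(8)=-810; answer -810
Stage 3: Y2 = -810; d = 13; remainder = value at the root: 1*(13)^4 - 4*(13)^3 + 6*(13)^2 - 6*(13)^1 - 6 = (28561) + (-8788) + (1014) + (-78) + (-6) = 20703; answer 20703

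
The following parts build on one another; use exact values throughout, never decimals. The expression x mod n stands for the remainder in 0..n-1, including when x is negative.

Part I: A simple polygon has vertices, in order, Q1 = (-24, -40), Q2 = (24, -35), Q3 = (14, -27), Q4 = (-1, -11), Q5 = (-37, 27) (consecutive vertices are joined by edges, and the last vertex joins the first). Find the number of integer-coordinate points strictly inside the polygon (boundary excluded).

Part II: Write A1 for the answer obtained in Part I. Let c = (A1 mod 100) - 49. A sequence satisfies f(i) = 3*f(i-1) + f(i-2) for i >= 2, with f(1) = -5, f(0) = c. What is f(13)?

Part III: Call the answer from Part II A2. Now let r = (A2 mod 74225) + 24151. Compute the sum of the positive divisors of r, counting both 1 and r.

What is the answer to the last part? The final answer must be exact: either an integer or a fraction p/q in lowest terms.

Part I: cross terms: (-24*-35 - 24*-40)=1800, (24*-27 - 14*-35)=-158, (14*-11 - -1*-27)=-181, (-1*27 - -37*-11)=-434, (-37*-40 - -24*27)=2128; twice the area = |3155| = 3155; area = 3155/2; boundary points = 1 + 2 + 1 + 2 + 1 = 7; strictly interior points = area - boundary/2 + 1 = 1575; answer 1575
Part II: A1 = 1575; c = 26; f(2) = 3*(-5) + 1*(26) = 11; iterating: f(2)=11, f(3)=28, f(4)=95, f(5)=313, f(6)=1034, f(7)=3415, f(8)=11279, f(9)=37252, f(10)=123035, f(11)=406357, f(12)=1342106, f(13)=4432675; answer 4432675
Part III: A2 = 4432675; r = 77551; 77551 is prime, so its only divisors are 1 and 77551; sigma = 1 + 77551 = 77552; answer 77552

77552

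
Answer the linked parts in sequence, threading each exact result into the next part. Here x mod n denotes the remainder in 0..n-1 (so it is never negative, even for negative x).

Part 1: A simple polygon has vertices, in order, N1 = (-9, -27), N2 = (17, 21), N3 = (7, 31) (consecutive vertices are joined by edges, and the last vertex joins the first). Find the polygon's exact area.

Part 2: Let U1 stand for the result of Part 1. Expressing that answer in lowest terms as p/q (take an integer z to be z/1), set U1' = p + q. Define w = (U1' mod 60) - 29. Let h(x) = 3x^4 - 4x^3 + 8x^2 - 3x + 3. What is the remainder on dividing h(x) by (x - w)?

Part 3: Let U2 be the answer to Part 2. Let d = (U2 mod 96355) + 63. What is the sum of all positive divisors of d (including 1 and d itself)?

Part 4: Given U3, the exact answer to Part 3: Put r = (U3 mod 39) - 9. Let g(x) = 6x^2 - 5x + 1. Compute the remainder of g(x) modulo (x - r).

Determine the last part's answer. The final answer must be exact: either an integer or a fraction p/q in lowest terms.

Part 1: cross terms: (-9*21 - 17*-27)=270, (17*31 - 7*21)=380, (7*-27 - -9*31)=90; twice the area = |740| = 740; area = 370; answer 370
Part 2: U1 = 370; threaded value p + q = 371; w = -18; remainder = value at the root: 3*(-18)^4 - 4*(-18)^3 + 8*(-18)^2 - 3*(-18)^1 + 3 = (314928) + (23328) + (2592) + (54) + (3) = 340905; answer 340905
Part 3: U2 = 340905; d = 51903; 51903 = 3^2 * 73 * 79; sigma = (1 + 3 + 9) * (1 + 73) * (1 + 79) = 13 * 74 * 80 = 76960; answer 76960
Part 4: U3 = 76960; r = 4; remainder = value at the root: 6*(4)^2 - 5*(4)^1 + 1 = (96) + (-20) + (1) = 77; answer 77

77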